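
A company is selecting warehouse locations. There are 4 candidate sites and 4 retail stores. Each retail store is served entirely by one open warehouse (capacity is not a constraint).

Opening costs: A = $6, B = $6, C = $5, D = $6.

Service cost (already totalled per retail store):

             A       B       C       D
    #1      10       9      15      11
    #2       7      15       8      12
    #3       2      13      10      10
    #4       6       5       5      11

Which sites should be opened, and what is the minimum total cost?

Open A only; minimum total cost 31.

For any fixed open set, each retail store goes to its cheapest open site; total = fixed + service.
{A}: #1→A 10, #2→A 7, #3→A 2, #4→A 6. Service 25; fixed 6; total 31.
{A, B}: #1→B 9, #2→A 7, #3→A 2, #4→B 5. Service 23; fixed 12; total 35.
{A, C}: service 24 + fixed 11 = 35
{A, B, C, D}: #1→B 9, #2→A 7, #3→A 2, #4→B 5. Service 23; fixed 23; total 46.
(All 15 nonempty subsets were checked; A only is lowest.)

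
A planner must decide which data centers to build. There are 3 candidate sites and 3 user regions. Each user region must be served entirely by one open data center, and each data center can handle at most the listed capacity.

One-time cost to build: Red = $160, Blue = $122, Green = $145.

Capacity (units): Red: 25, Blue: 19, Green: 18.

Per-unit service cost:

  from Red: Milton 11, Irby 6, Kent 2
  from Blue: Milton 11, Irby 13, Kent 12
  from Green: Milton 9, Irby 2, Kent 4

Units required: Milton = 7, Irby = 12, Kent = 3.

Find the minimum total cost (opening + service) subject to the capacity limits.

Open {Red}: Milton→Red 11·7=77, Irby→Red 6·12=72, Kent→Red 2·3=6.
Loads: Red carries 22/25. Service 155; fixed 160; total 315.
Next best feasible plan costs 380.

Minimum total cost: 315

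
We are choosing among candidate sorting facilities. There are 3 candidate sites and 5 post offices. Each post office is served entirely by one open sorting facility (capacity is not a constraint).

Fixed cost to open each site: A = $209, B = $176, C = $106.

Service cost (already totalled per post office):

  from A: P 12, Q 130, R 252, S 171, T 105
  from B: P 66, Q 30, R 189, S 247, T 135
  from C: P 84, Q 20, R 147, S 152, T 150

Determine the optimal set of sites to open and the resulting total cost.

Open C only; minimum total cost 659.

For any fixed open set, each post office goes to its cheapest open site; total = fixed + service.
{C}: P→C 84, Q→C 20, R→C 147, S→C 152, T→C 150. Service 553; fixed 106; total 659.
{A, C}: service 436 + fixed 315 = 751
{B, C}: service 520 + fixed 282 = 802
{A, B, C}: P→A 12, Q→C 20, R→C 147, S→C 152, T→A 105. Service 436; fixed 491; total 927.
No other subset beats 659.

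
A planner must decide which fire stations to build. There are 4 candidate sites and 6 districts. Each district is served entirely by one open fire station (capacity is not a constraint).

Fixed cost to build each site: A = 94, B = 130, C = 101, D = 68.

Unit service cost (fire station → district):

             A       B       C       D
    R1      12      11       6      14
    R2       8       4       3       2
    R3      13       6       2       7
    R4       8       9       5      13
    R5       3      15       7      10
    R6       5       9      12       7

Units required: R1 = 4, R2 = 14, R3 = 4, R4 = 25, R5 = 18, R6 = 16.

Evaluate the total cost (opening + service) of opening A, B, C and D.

Each district is assigned to its cheapest site among the open ones.
{A, B, C, D}: R1→C 6·4=24, R2→D 2·14=28, R3→C 2·4=8, R4→C 5·25=125, R5→A 3·18=54, R6→A 5·16=80. Service 319; fixed 393; total 712.

Total cost: 712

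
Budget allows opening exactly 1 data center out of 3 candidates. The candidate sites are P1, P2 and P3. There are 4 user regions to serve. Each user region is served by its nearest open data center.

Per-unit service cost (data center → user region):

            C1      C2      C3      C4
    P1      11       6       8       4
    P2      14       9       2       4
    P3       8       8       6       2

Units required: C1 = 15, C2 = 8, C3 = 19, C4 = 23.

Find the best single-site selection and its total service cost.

With exactly 1 open, each user region uses its cheapest among the chosen.
{P3}: C1→P3 8·15=120, C2→P3 8·8=64, C3→P3 6·19=114, C4→P3 2·23=46. Service cost 344.
{P2}: service cost 412
{P1}: service cost 457
Among all 3 size-1 choices, {P3} is lowest.

Choose P3 only; total service cost 344.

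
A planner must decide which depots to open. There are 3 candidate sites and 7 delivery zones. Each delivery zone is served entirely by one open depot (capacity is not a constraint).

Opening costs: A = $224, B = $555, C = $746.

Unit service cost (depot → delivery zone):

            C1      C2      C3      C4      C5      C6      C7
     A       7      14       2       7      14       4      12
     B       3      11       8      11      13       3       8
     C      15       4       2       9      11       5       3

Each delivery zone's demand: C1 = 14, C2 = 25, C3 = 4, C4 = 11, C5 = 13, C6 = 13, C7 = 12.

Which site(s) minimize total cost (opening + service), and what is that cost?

For any fixed open set, each delivery zone goes to its cheapest open site; total = fixed + service.
{A}: C1→A 7·14=98, C2→A 14·25=350, C3→A 2·4=8, C4→A 7·11=77, C5→A 14·13=182, C6→A 4·13=52, C7→A 12·12=144. Service 911; fixed 224; total 1135.
{B}: service 774 + fixed 555 = 1329
{C}: service 661 + fixed 746 = 1407
{A, B, C}: service 445 + fixed 1525 = 1970
No other subset beats 1135.

Open A only; minimum total cost 1135.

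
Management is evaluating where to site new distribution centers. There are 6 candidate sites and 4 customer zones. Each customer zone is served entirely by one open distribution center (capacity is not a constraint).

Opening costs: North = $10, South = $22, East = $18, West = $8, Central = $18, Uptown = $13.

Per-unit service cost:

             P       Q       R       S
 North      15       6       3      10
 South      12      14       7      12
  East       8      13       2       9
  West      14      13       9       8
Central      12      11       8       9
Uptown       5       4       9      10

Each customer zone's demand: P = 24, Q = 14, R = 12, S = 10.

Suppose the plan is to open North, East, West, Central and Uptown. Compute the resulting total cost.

Each customer zone is assigned to its cheapest site among the open ones.
{North, East, West, Central, Uptown}: P→Uptown 5·24=120, Q→Uptown 4·14=56, R→East 2·12=24, S→West 8·10=80. Service 280; fixed 67; total 347.

Total cost: 347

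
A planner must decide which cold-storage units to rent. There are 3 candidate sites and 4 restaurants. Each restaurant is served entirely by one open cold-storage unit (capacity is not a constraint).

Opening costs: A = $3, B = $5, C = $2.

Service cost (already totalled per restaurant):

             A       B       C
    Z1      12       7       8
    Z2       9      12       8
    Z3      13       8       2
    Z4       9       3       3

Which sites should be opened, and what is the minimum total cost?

Open C only; minimum total cost 23.

For any fixed open set, each restaurant goes to its cheapest open site; total = fixed + service.
{C}: Z1→C 8, Z2→C 8, Z3→C 2, Z4→C 3. Service 21; fixed 2; total 23.
{A, C}: service 21 + fixed 5 = 26
{B, C}: service 20 + fixed 7 = 27
{A, B, C}: service 20 + fixed 10 = 30
No other subset beats 23.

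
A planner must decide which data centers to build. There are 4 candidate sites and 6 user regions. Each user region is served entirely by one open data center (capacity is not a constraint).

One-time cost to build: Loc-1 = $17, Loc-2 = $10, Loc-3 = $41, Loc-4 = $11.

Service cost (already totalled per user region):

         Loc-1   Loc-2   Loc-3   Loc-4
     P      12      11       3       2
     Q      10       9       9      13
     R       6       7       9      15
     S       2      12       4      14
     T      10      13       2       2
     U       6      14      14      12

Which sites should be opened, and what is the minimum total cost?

For any fixed open set, each user region goes to its cheapest open site; total = fixed + service.
{Loc-1, Loc-4}: P→Loc-4 2, Q→Loc-1 10, R→Loc-1 6, S→Loc-1 2, T→Loc-4 2, U→Loc-1 6. Service 28; fixed 28; total 56.
{Loc-1}: service 46 + fixed 17 = 63
{Loc-1, Loc-2, Loc-4}: service 27 + fixed 38 = 65
{Loc-1, Loc-2, Loc-3, Loc-4}: service 27 + fixed 79 = 106
No other subset beats 56.

Open Loc-1 and Loc-4; minimum total cost 56.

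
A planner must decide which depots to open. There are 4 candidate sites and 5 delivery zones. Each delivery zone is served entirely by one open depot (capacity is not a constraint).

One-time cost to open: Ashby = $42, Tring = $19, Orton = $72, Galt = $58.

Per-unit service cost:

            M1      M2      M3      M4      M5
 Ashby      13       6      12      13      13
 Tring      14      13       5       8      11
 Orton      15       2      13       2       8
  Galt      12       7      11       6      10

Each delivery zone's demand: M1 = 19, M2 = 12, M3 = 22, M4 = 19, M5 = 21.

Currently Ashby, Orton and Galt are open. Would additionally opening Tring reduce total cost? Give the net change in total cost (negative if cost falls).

Current service cost with {Ashby, Orton, Galt}: 700.
Adding Tring: each delivery zone re-picks its cheapest; new service cost 568, saving 132.
Extra fixed cost: 19. Net change = 19 − 132 = -113.
(Totals: 872 → 759.)

Yes — net change −113 (cost falls by 113).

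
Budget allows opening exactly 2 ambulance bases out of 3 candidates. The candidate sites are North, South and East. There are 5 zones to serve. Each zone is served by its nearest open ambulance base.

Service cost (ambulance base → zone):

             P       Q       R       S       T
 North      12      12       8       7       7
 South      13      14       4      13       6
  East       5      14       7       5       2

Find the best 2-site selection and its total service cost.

With exactly 2 open, each zone uses its cheapest among the chosen.
{South, East}: P→East 5, Q→South 14, R→South 4, S→East 5, T→East 2. Service cost 30.
{North, East}: service cost 31
{North, South}: service cost 41
Among all 3 size-2 choices, {South, East} is lowest.

Choose South and East; total service cost 30.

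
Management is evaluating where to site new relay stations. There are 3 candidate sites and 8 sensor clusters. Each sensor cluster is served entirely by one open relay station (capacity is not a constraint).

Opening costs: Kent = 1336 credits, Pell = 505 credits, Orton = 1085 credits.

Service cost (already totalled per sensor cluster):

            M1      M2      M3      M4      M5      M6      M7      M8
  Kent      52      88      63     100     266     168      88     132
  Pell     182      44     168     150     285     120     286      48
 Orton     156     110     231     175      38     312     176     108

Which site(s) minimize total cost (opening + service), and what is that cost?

For any fixed open set, each sensor cluster goes to its cheapest open site; total = fixed + service.
{Pell}: M1→Pell 182, M2→Pell 44, M3→Pell 168, M4→Pell 150, M5→Pell 285, M6→Pell 120, M7→Pell 286, M8→Pell 48. Service 1283; fixed 505; total 1788.
{Kent}: M1→Kent 52, M2→Kent 88, M3→Kent 63, M4→Kent 100, M5→Kent 266, M6→Kent 168, M7→Kent 88, M8→Kent 132. Service 957; fixed 1336; total 2293.
{Orton}: service 1306 + fixed 1085 = 2391
{Kent, Pell, Orton}: M1→Kent 52, M2→Pell 44, M3→Kent 63, M4→Kent 100, M5→Orton 38, M6→Pell 120, M7→Kent 88, M8→Pell 48. Service 553; fixed 2926; total 3479.
No other subset beats 1788.

Open Pell only; minimum total cost 1788.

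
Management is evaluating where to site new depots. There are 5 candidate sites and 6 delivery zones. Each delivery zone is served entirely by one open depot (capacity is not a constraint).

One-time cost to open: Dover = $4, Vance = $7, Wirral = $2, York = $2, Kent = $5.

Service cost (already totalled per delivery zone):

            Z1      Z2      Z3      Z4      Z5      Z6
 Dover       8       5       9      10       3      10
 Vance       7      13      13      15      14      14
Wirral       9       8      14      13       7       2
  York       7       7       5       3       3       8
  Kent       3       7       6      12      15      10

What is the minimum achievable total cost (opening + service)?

For any fixed open set, each delivery zone goes to its cheapest open site; total = fixed + service.
{Wirral, York}: Z1→York 7, Z2→York 7, Z3→York 5, Z4→York 3, Z5→York 3, Z6→Wirral 2. Service 27; fixed 4; total 31.
{Wirral, York, Kent}: service 23 + fixed 9 = 32
{Dover, Wirral, York}: Z1→York 7, Z2→Dover 5, Z3→York 5, Z4→York 3, Z5→Dover 3, Z6→Wirral 2. Service 25; fixed 8; total 33.
{Dover, Vance, Wirral, York, Kent}: service 21 + fixed 20 = 41
No other subset beats 31.

Minimum total cost: 31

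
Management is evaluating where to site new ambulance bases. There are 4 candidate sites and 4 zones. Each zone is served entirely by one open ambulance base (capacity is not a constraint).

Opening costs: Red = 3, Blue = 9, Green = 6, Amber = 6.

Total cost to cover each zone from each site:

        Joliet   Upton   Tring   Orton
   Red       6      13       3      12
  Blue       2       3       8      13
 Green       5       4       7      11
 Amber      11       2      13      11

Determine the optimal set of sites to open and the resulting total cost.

Open Red and Amber; minimum total cost 31.

For any fixed open set, each zone goes to its cheapest open site; total = fixed + service.
{Red, Amber}: Joliet→Red 6, Upton→Amber 2, Tring→Red 3, Orton→Amber 11. Service 22; fixed 9; total 31.
{Red, Blue}: Joliet→Blue 2, Upton→Blue 3, Tring→Red 3, Orton→Red 12. Service 20; fixed 12; total 32.
{Red, Green}: service 23 + fixed 9 = 32
{Red, Blue, Green, Amber}: service 18 + fixed 24 = 42
No other subset beats 31.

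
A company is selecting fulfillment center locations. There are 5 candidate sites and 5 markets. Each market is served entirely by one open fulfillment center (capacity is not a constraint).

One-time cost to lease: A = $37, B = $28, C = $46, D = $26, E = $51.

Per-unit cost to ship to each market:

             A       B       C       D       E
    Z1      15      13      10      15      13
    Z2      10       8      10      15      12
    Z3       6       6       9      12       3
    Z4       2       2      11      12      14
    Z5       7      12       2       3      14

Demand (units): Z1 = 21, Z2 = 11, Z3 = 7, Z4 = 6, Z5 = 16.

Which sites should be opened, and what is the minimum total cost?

Open B and C; minimum total cost 458.

For any fixed open set, each market goes to its cheapest open site; total = fixed + service.
{B, C}: Z1→C 10·21=210, Z2→B 8·11=88, Z3→B 6·7=42, Z4→B 2·6=12, Z5→C 2·16=32. Service 384; fixed 74; total 458.
{B, C, D}: service 384 + fixed 100 = 484
{B, C, E}: Z1→C 10·21=210, Z2→B 8·11=88, Z3→E 3·7=21, Z4→B 2·6=12, Z5→C 2·16=32. Service 363; fixed 125; total 488.
{A, B, C, D, E}: service 363 + fixed 188 = 551
No other subset beats 458.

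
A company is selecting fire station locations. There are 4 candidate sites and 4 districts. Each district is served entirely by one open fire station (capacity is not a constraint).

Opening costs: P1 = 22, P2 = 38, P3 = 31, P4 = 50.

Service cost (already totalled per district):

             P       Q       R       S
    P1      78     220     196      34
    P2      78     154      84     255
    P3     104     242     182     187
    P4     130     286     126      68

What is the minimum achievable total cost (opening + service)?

Minimum total cost: 410

For any fixed open set, each district goes to its cheapest open site; total = fixed + service.
{P1, P2}: P→P1 78, Q→P2 154, R→P2 84, S→P1 34. Service 350; fixed 60; total 410.
{P1, P2, P3}: P→P1 78, Q→P2 154, R→P2 84, S→P1 34. Service 350; fixed 91; total 441.
{P1, P2, P4}: service 350 + fixed 110 = 460
{P1, P2, P3, P4}: service 350 + fixed 141 = 491
(All 15 nonempty subsets were checked; P1 and P2 is lowest.)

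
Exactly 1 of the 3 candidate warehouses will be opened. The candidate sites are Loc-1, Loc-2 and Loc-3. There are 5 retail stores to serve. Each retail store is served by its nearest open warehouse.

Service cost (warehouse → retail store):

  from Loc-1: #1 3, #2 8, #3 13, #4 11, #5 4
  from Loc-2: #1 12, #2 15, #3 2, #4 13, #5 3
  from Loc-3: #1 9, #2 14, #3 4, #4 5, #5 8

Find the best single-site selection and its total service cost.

Choose Loc-1 only; total service cost 39.

With exactly 1 open, each retail store uses its cheapest among the chosen.
{Loc-1}: #1→Loc-1 3, #2→Loc-1 8, #3→Loc-1 13, #4→Loc-1 11, #5→Loc-1 4. Service cost 39.
{Loc-3}: service cost 40
{Loc-2}: service cost 45
Among all 3 size-1 choices, {Loc-1} is lowest.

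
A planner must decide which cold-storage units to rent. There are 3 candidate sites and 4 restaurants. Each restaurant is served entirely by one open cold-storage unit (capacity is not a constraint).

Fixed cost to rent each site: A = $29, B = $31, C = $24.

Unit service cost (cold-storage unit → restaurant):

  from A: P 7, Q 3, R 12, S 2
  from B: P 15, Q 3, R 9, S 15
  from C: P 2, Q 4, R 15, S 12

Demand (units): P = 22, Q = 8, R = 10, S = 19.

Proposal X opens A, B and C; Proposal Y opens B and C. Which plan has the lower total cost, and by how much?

Proposal X: {A, B, C}: P→C 2·22=44, Q→A 3·8=24, R→B 9·10=90, S→A 2·19=38. Service 196; fixed 84; total 280.
Proposal Y: {B, C}: P→C 2·22=44, Q→B 3·8=24, R→B 9·10=90, S→C 12·19=228. Service 386; fixed 55; total 441.
Difference: |280 − 441| = 161.

Proposal X is cheaper by 161.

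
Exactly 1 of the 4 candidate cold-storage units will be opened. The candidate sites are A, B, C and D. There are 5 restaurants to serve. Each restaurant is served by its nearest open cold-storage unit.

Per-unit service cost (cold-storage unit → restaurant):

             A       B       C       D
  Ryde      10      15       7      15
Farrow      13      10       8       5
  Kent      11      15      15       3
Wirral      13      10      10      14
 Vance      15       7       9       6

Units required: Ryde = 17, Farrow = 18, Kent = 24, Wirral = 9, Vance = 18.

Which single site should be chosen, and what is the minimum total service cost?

With exactly 1 open, each restaurant uses its cheapest among the chosen.
{D}: Ryde→D 15·17=255, Farrow→D 5·18=90, Kent→D 3·24=72, Wirral→D 14·9=126, Vance→D 6·18=108. Service cost 651.
{C}: service cost 875
{B}: service cost 1011
Among all 4 size-1 choices, {D} is lowest.

Choose D only; total service cost 651.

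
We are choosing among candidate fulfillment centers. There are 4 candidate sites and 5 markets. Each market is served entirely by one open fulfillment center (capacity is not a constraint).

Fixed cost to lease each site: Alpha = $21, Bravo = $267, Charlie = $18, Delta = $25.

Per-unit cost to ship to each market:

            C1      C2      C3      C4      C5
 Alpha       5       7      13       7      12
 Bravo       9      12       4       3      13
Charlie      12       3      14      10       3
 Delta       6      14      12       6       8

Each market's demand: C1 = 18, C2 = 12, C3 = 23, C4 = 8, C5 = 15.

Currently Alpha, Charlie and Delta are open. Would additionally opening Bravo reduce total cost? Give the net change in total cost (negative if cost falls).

No — net change +59 (cost rises by 59).

Current service cost with {Alpha, Charlie, Delta}: 495.
Adding Bravo: each market re-picks its cheapest; new service cost 287, saving 208.
Extra fixed cost: 267. Net change = 267 − 208 = 59.
(Totals: 559 → 618.)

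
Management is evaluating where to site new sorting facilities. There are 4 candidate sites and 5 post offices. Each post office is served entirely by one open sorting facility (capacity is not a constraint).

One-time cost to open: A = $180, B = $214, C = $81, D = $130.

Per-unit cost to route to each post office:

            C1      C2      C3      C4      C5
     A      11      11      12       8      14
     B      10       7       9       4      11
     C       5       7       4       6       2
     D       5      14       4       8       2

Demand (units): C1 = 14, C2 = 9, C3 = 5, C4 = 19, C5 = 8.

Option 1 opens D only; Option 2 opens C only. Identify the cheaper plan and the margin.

Option 1: {D}: C1→D 5·14=70, C2→D 14·9=126, C3→D 4·5=20, C4→D 8·19=152, C5→D 2·8=16. Service 384; fixed 130; total 514.
Option 2: {C}: C1→C 5·14=70, C2→C 7·9=63, C3→C 4·5=20, C4→C 6·19=114, C5→C 2·8=16. Service 283; fixed 81; total 364.
Difference: |514 − 364| = 150.

Option 2 is cheaper by 150.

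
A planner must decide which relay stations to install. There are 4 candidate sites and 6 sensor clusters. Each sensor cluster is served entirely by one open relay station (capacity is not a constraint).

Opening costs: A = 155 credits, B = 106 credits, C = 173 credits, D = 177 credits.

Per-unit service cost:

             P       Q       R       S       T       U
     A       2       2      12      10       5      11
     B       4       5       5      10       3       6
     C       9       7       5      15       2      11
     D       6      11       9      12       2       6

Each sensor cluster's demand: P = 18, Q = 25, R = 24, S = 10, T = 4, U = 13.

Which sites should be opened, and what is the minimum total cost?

Open B only; minimum total cost 613.

For any fixed open set, each sensor cluster goes to its cheapest open site; total = fixed + service.
{B}: P→B 4·18=72, Q→B 5·25=125, R→B 5·24=120, S→B 10·10=100, T→B 3·4=12, U→B 6·13=78. Service 507; fixed 106; total 613.
{A, B}: service 396 + fixed 261 = 657
{B, C}: service 503 + fixed 279 = 782
{A, B, C, D}: service 392 + fixed 611 = 1003
No other subset beats 613.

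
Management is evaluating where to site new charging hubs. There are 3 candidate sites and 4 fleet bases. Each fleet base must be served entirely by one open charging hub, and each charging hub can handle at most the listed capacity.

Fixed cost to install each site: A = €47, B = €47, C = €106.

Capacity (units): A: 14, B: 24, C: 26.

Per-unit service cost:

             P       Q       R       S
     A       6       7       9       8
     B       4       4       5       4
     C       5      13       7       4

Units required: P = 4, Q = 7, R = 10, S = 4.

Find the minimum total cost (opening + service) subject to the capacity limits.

Open {A, B}: P→A 6·4=24, Q→B 4·7=28, R→B 5·10=50, S→B 4·4=16.
Loads: A carries 4/14, B carries 21/24. Service 118; fixed 94; total 212.
Next best feasible plan costs 220.

Minimum total cost: 212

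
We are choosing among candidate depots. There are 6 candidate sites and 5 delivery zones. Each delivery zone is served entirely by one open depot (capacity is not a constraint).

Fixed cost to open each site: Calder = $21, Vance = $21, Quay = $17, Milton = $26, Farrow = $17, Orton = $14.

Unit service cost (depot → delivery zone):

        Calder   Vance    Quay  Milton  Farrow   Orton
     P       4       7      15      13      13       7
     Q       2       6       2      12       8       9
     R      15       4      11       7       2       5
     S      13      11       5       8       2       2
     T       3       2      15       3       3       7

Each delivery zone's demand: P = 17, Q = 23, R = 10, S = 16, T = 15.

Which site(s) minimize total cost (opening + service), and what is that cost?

For any fixed open set, each delivery zone goes to its cheapest open site; total = fixed + service.
{Calder, Farrow}: P→Calder 4·17=68, Q→Calder 2·23=46, R→Farrow 2·10=20, S→Farrow 2·16=32, T→Calder 3·15=45. Service 211; fixed 38; total 249.
{Calder, Vance, Farrow}: service 196 + fixed 59 = 255
{Calder, Farrow, Orton}: service 211 + fixed 52 = 263
{Calder, Vance, Quay, Milton, Farrow, Orton}: service 196 + fixed 116 = 312
No other subset beats 249.

Open Calder and Farrow; minimum total cost 249.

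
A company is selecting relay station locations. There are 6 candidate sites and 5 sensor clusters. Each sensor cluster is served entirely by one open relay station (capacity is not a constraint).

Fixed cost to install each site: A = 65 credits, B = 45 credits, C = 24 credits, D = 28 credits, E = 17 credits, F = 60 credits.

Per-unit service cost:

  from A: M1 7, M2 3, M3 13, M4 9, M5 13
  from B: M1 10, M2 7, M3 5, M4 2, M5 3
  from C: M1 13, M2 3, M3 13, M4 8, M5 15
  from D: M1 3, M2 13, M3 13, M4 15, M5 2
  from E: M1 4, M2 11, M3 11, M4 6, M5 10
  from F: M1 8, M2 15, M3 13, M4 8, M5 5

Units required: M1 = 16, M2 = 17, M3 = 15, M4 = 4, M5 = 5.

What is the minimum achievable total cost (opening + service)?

For any fixed open set, each sensor cluster goes to its cheapest open site; total = fixed + service.
{B, C, D}: M1→D 3·16=48, M2→C 3·17=51, M3→B 5·15=75, M4→B 2·4=8, M5→D 2·5=10. Service 192; fixed 97; total 289.
{B, C, E}: M1→E 4·16=64, M2→C 3·17=51, M3→B 5·15=75, M4→B 2·4=8, M5→B 3·5=15. Service 213; fixed 86; total 299.
{B, C, D, E}: service 192 + fixed 114 = 306
{A, B, C, D, E, F}: service 192 + fixed 239 = 431
No other subset beats 289.

Minimum total cost: 289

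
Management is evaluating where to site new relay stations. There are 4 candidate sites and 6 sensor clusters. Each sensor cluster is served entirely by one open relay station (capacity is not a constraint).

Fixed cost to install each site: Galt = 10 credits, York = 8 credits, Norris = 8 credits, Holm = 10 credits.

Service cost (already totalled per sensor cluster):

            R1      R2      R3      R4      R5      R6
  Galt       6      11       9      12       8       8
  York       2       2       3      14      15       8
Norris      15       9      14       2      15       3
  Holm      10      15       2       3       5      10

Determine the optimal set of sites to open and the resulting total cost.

For any fixed open set, each sensor cluster goes to its cheapest open site; total = fixed + service.
{York, Holm}: R1→York 2, R2→York 2, R3→Holm 2, R4→Holm 3, R5→Holm 5, R6→York 8. Service 22; fixed 18; total 40.
{York, Norris, Holm}: R1→York 2, R2→York 2, R3→Holm 2, R4→Norris 2, R5→Holm 5, R6→Norris 3. Service 16; fixed 26; total 42.
{York, Norris}: service 27 + fixed 16 = 43
{Galt, York, Norris, Holm}: R1→York 2, R2→York 2, R3→Holm 2, R4→Norris 2, R5→Holm 5, R6→Norris 3. Service 16; fixed 36; total 52.
(All 15 nonempty subsets were checked; York and Holm is lowest.)

Open York and Holm; minimum total cost 40.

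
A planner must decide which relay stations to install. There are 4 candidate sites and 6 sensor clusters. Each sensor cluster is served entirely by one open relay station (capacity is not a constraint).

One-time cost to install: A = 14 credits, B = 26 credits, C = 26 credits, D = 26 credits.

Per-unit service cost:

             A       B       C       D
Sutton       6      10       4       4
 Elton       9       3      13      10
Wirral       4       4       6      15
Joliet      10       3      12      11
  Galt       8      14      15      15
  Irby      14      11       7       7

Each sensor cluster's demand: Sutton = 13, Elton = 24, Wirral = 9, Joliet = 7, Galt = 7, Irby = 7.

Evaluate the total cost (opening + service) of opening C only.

Total cost: 682

Each sensor cluster is assigned to its cheapest site among the open ones.
{C}: Sutton→C 4·13=52, Elton→C 13·24=312, Wirral→C 6·9=54, Joliet→C 12·7=84, Galt→C 15·7=105, Irby→C 7·7=49. Service 656; fixed 26; total 682.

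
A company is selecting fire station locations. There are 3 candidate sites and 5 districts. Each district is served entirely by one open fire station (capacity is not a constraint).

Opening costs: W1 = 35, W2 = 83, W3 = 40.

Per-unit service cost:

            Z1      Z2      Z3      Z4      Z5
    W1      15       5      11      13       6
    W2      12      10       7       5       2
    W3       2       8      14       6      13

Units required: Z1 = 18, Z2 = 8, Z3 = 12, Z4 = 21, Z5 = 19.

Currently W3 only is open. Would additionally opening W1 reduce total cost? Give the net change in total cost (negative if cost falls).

Yes — net change −158 (cost falls by 158).

Current service cost with {W3}: 641.
Adding W1: each district re-picks its cheapest; new service cost 448, saving 193.
Extra fixed cost: 35. Net change = 35 − 193 = -158.
(Totals: 681 → 523.)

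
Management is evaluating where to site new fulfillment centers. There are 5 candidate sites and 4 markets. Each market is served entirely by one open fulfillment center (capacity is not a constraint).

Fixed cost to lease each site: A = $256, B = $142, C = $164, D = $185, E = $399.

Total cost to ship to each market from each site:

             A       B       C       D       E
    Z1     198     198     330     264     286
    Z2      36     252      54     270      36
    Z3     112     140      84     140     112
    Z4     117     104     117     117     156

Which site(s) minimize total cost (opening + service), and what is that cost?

Open A only; minimum total cost 719.

For any fixed open set, each market goes to its cheapest open site; total = fixed + service.
{A}: Z1→A 198, Z2→A 36, Z3→A 112, Z4→A 117. Service 463; fixed 256; total 719.
{B, C}: service 440 + fixed 306 = 746
{C}: service 585 + fixed 164 = 749
{A, B, C, D, E}: service 422 + fixed 1146 = 1568
No other subset beats 719.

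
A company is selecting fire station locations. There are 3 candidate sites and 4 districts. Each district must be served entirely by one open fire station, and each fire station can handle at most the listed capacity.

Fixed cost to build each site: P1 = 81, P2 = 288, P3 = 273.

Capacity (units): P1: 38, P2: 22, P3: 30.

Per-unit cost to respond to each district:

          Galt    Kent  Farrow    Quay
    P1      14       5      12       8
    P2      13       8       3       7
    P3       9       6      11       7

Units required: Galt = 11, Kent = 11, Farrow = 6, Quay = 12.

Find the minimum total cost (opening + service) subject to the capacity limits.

Minimum total cost: 658

Open {P1, P3}: Galt→P3 9·11=99, Kent→P1 5·11=55, Farrow→P3 11·6=66, Quay→P3 7·12=84.
Loads: P1 carries 11/38, P3 carries 29/30. Service 304; fixed 354; total 658.
Next best feasible plan costs 664.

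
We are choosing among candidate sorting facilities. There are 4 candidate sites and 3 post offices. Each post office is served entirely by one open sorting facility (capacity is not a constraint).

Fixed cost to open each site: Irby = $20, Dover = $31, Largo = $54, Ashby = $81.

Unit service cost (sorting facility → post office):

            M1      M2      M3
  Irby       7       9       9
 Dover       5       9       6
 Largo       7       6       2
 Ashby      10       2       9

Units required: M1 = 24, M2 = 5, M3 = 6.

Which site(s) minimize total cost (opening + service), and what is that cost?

For any fixed open set, each post office goes to its cheapest open site; total = fixed + service.
{Dover}: M1→Dover 5·24=120, M2→Dover 9·5=45, M3→Dover 6·6=36. Service 201; fixed 31; total 232.
{Dover, Largo}: M1→Dover 5·24=120, M2→Largo 6·5=30, M3→Largo 2·6=12. Service 162; fixed 85; total 247.
{Irby, Dover}: service 201 + fixed 51 = 252
{Irby, Dover, Largo, Ashby}: M1→Dover 5·24=120, M2→Ashby 2·5=10, M3→Largo 2·6=12. Service 142; fixed 186; total 328.
No other subset beats 232.

Open Dover only; minimum total cost 232.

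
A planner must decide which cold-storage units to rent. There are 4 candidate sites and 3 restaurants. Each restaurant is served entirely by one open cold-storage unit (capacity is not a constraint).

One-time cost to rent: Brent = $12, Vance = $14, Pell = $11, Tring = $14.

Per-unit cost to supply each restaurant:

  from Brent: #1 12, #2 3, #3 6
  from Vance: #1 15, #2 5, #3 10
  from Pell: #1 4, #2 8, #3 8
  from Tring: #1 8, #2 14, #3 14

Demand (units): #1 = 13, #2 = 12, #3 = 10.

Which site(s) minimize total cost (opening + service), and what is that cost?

For any fixed open set, each restaurant goes to its cheapest open site; total = fixed + service.
{Brent, Pell}: #1→Pell 4·13=52, #2→Brent 3·12=36, #3→Brent 6·10=60. Service 148; fixed 23; total 171.
{Brent, Vance, Pell}: service 148 + fixed 37 = 185
{Brent, Pell, Tring}: service 148 + fixed 37 = 185
{Brent, Vance, Pell, Tring}: service 148 + fixed 51 = 199
(All 15 nonempty subsets were checked; Brent and Pell is lowest.)

Open Brent and Pell; minimum total cost 171.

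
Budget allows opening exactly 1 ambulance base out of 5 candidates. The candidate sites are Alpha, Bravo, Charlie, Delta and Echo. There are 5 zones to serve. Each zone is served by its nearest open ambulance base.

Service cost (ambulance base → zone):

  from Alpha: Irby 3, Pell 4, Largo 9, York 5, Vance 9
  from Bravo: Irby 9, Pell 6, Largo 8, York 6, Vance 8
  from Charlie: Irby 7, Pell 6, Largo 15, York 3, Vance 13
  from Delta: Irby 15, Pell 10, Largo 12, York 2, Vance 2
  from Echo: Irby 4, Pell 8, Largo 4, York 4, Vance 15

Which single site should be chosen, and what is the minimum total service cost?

With exactly 1 open, each zone uses its cheapest among the chosen.
{Alpha}: Irby→Alpha 3, Pell→Alpha 4, Largo→Alpha 9, York→Alpha 5, Vance→Alpha 9. Service cost 30.
{Echo}: service cost 35
{Bravo}: service cost 37
Among all 5 size-1 choices, {Alpha} is lowest.

Choose Alpha only; total service cost 30.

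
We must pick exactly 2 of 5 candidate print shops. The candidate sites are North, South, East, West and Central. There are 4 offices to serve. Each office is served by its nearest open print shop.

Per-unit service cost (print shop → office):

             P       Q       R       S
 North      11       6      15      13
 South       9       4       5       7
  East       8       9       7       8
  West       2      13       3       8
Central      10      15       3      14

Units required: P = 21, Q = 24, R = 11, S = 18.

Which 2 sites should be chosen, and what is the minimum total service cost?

Choose South and West; total service cost 297.

With exactly 2 open, each office uses its cheapest among the chosen.
{South, West}: P→West 2·21=42, Q→South 4·24=96, R→West 3·11=33, S→South 7·18=126. Service cost 297.
{North, West}: service cost 363
{East, West}: service cost 435
Among all 10 size-2 choices, {South, West} is lowest.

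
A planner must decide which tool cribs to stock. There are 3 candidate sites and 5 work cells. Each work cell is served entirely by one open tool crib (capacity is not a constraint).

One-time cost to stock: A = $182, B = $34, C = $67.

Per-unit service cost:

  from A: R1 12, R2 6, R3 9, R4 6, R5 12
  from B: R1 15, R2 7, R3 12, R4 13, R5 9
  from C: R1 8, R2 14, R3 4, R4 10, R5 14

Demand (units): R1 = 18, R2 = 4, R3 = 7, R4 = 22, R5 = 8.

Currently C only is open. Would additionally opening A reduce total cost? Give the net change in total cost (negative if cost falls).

No — net change +46 (cost rises by 46).

Current service cost with {C}: 560.
Adding A: each work cell re-picks its cheapest; new service cost 424, saving 136.
Extra fixed cost: 182. Net change = 182 − 136 = 46.
(Totals: 627 → 673.)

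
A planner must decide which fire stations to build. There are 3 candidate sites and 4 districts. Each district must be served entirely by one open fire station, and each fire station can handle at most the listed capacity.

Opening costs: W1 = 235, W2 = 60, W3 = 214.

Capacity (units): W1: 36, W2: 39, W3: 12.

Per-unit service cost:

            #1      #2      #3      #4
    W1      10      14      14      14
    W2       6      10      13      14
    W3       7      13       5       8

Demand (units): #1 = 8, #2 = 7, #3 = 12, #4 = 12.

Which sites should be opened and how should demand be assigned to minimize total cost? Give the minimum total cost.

Minimum total cost: 502

Open {W2}: #1→W2 6·8=48, #2→W2 10·7=70, #3→W2 13·12=156, #4→W2 14·12=168.
Loads: W2 carries 39/39. Service 442; fixed 60; total 502.
Next best feasible plan costs 620.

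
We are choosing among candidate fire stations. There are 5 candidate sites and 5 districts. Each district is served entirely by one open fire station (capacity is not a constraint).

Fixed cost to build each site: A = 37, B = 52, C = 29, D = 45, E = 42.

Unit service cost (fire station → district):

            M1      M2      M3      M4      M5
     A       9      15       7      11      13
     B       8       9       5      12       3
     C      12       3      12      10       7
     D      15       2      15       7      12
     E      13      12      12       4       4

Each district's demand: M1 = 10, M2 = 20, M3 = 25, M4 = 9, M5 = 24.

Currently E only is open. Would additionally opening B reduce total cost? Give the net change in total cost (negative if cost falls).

Yes — net change −257 (cost falls by 257).

Current service cost with {E}: 802.
Adding B: each district re-picks its cheapest; new service cost 493, saving 309.
Extra fixed cost: 52. Net change = 52 − 309 = -257.
(Totals: 844 → 587.)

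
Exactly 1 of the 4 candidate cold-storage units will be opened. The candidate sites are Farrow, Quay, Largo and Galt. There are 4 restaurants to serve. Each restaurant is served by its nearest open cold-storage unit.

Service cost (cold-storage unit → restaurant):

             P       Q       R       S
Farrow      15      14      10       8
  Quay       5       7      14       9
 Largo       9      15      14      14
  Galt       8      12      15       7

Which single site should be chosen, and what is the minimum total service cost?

With exactly 1 open, each restaurant uses its cheapest among the chosen.
{Quay}: P→Quay 5, Q→Quay 7, R→Quay 14, S→Quay 9. Service cost 35.
{Galt}: service cost 42
{Farrow}: service cost 47
Among all 4 size-1 choices, {Quay} is lowest.

Choose Quay only; total service cost 35.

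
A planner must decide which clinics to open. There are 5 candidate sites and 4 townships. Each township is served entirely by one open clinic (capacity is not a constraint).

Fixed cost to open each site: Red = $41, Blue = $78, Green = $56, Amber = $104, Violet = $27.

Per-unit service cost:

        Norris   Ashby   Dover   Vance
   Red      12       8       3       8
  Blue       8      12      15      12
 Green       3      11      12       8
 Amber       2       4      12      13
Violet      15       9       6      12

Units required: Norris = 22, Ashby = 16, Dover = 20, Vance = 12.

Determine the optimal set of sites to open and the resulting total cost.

Open Red and Amber; minimum total cost 409.

For any fixed open set, each township goes to its cheapest open site; total = fixed + service.
{Red, Amber}: Norris→Amber 2·22=44, Ashby→Amber 4·16=64, Dover→Red 3·20=60, Vance→Red 8·12=96. Service 264; fixed 145; total 409.
{Red, Amber, Violet}: service 264 + fixed 172 = 436
{Red, Green}: service 350 + fixed 97 = 447
{Red, Blue, Green, Amber, Violet}: service 264 + fixed 306 = 570
No other subset beats 409.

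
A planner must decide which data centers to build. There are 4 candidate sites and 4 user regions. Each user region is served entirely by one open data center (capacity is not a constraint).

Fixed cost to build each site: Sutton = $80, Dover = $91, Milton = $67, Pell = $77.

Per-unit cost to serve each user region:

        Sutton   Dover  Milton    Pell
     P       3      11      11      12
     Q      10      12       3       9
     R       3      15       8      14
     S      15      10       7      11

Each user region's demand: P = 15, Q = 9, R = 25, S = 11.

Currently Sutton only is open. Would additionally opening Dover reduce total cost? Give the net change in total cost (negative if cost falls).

Current service cost with {Sutton}: 375.
Adding Dover: each user region re-picks its cheapest; new service cost 320, saving 55.
Extra fixed cost: 91. Net change = 91 − 55 = 36.
(Totals: 455 → 491.)

No — net change +36 (cost rises by 36).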